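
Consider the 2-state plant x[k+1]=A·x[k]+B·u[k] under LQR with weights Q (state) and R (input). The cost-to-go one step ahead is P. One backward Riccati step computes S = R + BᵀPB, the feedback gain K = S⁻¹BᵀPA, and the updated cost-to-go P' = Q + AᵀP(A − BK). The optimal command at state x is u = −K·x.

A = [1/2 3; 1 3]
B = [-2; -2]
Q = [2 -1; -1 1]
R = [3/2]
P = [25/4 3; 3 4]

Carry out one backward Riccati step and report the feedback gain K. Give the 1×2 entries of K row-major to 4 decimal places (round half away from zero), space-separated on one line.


-0.3496 -1.4662

BᵀP = [-18.5000 -14.0000]
S = R + BᵀPB = [3/2] + [65.0000] = [66.5000]
BᵀPA = [-23.2500 -97.5000]
K = S⁻¹·BᵀPA = [-0.3496 -1.4662]
A−BK = [-0.1992 0.0677; 0.3008 0.0677]
AᵀP(A−BK) = [0.4337 0.7867; 0.7867 3.2989]
P' = Q + AᵀP(A−BK) = [2.4337 -0.2133; -0.2133 4.2989]
tr(P') = 6.7326


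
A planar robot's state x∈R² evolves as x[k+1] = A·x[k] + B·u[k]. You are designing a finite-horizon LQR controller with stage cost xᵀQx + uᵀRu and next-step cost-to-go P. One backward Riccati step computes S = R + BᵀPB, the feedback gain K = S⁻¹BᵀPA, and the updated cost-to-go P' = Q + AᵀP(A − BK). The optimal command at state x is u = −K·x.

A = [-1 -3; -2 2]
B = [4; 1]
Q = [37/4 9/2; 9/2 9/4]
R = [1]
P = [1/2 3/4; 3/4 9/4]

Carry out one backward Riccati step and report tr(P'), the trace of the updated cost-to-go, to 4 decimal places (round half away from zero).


BᵀP = [2.7500 5.2500]
S = R + BᵀPB = [1] + [16.2500] = [17.2500]
BᵀPA = [-13.2500 2.2500]
K = S⁻¹·BᵀPA = [-0.7681 0.1304]
A−BK = [2.0725 -3.5217; -1.2319 1.8696]
AᵀP(A−BK) = [2.3225 -2.7717; -2.7717 4.2065]
P' = Q + AᵀP(A−BK) = [11.5725 1.7283; 1.7283 6.4565]
tr(P') = 18.0290

18.0290


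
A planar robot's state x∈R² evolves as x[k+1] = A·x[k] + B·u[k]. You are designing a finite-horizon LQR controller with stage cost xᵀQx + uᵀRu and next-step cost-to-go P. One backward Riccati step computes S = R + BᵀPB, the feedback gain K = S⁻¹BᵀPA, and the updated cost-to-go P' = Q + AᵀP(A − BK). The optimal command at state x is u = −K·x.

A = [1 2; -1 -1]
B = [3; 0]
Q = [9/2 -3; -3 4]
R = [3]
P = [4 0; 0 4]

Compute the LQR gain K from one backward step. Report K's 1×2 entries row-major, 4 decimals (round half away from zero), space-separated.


BᵀP = [12.0000 0.0000]
S = R + BᵀPB = [3] + [36.0000] = [39.0000]
BᵀPA = [12.0000 24.0000]
K = S⁻¹·BᵀPA = [0.3077 0.6154]
A−BK = [0.0769 0.1538; -1.0000 -1.0000]
AᵀP(A−BK) = [4.3077 4.6154; 4.6154 5.2308]
P' = Q + AᵀP(A−BK) = [8.8077 1.6154; 1.6154 9.2308]
tr(P') = 18.0385

0.3077 0.6154


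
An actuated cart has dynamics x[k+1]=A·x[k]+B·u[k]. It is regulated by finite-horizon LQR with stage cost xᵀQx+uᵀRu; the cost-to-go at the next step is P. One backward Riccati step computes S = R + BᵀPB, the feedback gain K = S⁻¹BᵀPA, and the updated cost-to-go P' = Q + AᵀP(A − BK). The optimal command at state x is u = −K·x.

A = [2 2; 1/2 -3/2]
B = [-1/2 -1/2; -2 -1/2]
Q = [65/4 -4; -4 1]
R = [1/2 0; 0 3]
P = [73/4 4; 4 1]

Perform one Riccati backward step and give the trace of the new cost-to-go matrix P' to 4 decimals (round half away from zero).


BᵀP = [-17.1250 -4.0000; -11.1250 -2.5000]
S = R + BᵀPB = [1/2 0; 0 3] + [16.5625 10.5625; 10.5625 6.8125] = [17.0625 10.5625; 10.5625 9.8125]
BᵀPA = [-36.2500 -28.2500; -23.5000 -18.5000]
K = S⁻¹·BᵀPA = [-1.9242 -1.4643; -0.3236 -0.3091]
A−BK = [0.8761 1.1133; -3.5102 -4.5832]
AᵀP(A−BK) = [3.8924 3.9042; 3.9042 4.1643]
P' = Q + AᵀP(A−BK) = [20.1424 -0.0958; -0.0958 5.1643]
tr(P') = 25.3068

25.3068


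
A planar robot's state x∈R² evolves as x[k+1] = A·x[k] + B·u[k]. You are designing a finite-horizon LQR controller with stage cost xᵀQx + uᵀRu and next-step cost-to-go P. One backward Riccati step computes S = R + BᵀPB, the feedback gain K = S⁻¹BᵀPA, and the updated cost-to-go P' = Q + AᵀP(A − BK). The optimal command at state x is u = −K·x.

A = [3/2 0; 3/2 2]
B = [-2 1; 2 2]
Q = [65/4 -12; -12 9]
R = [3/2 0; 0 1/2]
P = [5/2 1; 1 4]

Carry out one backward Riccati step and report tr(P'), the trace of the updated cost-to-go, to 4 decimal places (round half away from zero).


BᵀP = [-3.0000 6.0000; 4.5000 9.0000]
S = R + BᵀPB = [3/2 0; 0 1/2] + [18.0000 9.0000; 9.0000 22.5000] = [19.5000 9.0000; 9.0000 23.0000]
BᵀPA = [4.5000 12.0000; 20.2500 18.0000]
K = S⁻¹·BᵀPA = [-0.2143 0.3102; 0.9643 0.6612]
A−BK = [0.1071 -0.0408; 0.0000 0.0571]
AᵀP(A−BK) = [0.5625 0.2143; 0.2143 0.3755]
P' = Q + AᵀP(A−BK) = [16.8125 -11.7857; -11.7857 9.3755]
tr(P') = 26.1880

26.1880


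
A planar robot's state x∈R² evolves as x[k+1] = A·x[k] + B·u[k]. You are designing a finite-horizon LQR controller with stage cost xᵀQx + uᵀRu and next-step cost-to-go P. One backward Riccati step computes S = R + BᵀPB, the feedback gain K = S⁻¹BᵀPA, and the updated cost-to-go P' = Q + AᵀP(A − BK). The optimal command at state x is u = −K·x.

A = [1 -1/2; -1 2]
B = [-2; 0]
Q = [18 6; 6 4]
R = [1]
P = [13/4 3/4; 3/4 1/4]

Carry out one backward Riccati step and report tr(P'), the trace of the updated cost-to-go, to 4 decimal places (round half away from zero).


22.5223

BᵀP = [-6.5000 -1.5000]
S = R + BᵀPB = [1] + [13.0000] = [14.0000]
BᵀPA = [-5.0000 0.2500]
K = S⁻¹·BᵀPA = [-0.3571 0.0179]
A−BK = [0.2857 -0.4643; -1.0000 2.0000]
AᵀP(A−BK) = [0.2143 -0.1607; -0.1607 0.3080]
P' = Q + AᵀP(A−BK) = [18.2143 5.8393; 5.8393 4.3080]
tr(P') = 22.5223


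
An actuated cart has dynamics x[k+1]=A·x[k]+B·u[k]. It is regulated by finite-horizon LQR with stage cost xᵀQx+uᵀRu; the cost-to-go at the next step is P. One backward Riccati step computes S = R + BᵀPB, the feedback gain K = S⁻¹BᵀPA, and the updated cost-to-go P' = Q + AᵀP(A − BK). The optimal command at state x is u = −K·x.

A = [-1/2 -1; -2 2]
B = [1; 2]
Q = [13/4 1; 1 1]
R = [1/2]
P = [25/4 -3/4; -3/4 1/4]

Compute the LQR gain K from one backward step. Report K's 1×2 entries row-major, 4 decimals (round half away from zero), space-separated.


-0.3947 -1.1053

BᵀP = [4.7500 -0.2500]
S = R + BᵀPB = [1/2] + [4.2500] = [4.7500]
BᵀPA = [-1.8750 -5.2500]
K = S⁻¹·BᵀPA = [-0.3947 -1.1053]
A−BK = [-0.1053 0.1053; -1.2105 4.2105]
AᵀP(A−BK) = [0.3224 -0.6974; -0.6974 4.4474]
P' = Q + AᵀP(A−BK) = [3.5724 0.3026; 0.3026 5.4474]
tr(P') = 9.0197


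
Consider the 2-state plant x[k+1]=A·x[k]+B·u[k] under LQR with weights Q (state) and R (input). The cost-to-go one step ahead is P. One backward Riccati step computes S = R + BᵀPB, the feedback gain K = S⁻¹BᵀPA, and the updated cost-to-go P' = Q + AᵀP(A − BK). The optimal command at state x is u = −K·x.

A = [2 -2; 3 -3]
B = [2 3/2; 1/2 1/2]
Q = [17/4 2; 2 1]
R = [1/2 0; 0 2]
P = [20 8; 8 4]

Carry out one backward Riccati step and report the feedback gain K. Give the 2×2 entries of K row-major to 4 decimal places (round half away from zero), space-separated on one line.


BᵀP = [44.0000 18.0000; 34.0000 14.0000]
S = R + BᵀPB = [1/2 0; 0 2] + [97.0000 75.0000; 75.0000 58.0000] = [97.5000 75.0000; 75.0000 60.0000]
BᵀPA = [142.0000 -142.0000; 110.0000 -110.0000]
K = S⁻¹·BᵀPA = [1.2000 -1.2000; 0.3333 -0.3333]
A−BK = [-0.9000 0.9000; 2.2333 -2.2333]
AᵀP(A−BK) = [4.9333 -4.9333; -4.9333 4.9333]
P' = Q + AᵀP(A−BK) = [9.1833 -2.9333; -2.9333 5.9333]
tr(P') = 15.1167

1.2000 -1.2000 0.3333 -0.3333


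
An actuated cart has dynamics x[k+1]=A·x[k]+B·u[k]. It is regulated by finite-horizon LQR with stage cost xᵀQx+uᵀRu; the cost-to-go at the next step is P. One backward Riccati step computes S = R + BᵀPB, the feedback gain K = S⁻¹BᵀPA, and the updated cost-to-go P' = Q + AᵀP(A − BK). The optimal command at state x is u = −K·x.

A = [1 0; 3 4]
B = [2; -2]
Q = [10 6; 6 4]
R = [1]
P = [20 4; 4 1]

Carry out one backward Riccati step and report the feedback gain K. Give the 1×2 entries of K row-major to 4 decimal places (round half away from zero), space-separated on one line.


BᵀP = [32.0000 6.0000]
S = R + BᵀPB = [1] + [52.0000] = [53.0000]
BᵀPA = [50.0000 24.0000]
K = S⁻¹·BᵀPA = [0.9434 0.4528]
A−BK = [-0.8868 -0.9057; 4.8868 4.9057]
AᵀP(A−BK) = [5.8302 5.3585; 5.3585 5.1321]
P' = Q + AᵀP(A−BK) = [15.8302 11.3585; 11.3585 9.1321]
tr(P') = 24.9623

0.9434 0.4528


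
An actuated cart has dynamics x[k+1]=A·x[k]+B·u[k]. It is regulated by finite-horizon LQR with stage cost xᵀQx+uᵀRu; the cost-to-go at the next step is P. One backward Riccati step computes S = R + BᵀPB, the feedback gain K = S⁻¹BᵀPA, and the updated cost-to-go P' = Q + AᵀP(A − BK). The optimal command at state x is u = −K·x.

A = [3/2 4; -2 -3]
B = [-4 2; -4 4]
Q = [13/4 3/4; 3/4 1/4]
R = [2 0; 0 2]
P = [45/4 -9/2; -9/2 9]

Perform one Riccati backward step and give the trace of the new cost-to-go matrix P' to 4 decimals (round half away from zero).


47.6365

BᵀP = [-27.0000 -18.0000; 4.5000 27.0000]
S = R + BᵀPB = [2 0; 0 2] + [180.0000 -126.0000; -126.0000 117.0000] = [182.0000 -126.0000; -126.0000 119.0000]
BᵀPA = [-4.5000 -54.0000; -47.2500 -63.0000]
K = S⁻¹·BᵀPA = [-1.1223 -2.4843; -1.5854 -3.1598]
A−BK = [0.1816 0.3826; -0.1477 -0.2978]
AᵀP(A−BK) = [8.3544 17.2700; 17.2700 35.7821]
P' = Q + AᵀP(A−BK) = [11.6044 18.0200; 18.0200 36.0321]
tr(P') = 47.6365


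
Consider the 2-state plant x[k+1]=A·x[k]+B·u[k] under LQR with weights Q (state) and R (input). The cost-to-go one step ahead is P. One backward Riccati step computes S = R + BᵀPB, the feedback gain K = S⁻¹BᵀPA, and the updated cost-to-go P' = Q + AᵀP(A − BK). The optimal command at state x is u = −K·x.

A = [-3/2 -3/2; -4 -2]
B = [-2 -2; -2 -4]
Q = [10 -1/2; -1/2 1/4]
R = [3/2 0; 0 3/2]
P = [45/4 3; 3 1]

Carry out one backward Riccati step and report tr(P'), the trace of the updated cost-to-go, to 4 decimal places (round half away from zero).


BᵀP = [-28.5000 -8.0000; -34.5000 -10.0000]
S = R + BᵀPB = [3/2 0; 0 3/2] + [73.0000 89.0000; 89.0000 109.0000] = [74.5000 89.0000; 89.0000 110.5000]
BᵀPA = [74.7500 58.7500; 91.7500 71.7500]
K = S⁻¹·BᵀPA = [0.3024 0.3410; 0.5867 0.3747]
A−BK = [0.2783 -0.0687; -1.0482 0.1807]
AᵀP(A−BK) = [0.8733 0.4468; 0.4468 0.3962]
P' = Q + AᵀP(A−BK) = [10.8733 -0.0532; -0.0532 0.6462]
tr(P') = 11.5196

11.5196


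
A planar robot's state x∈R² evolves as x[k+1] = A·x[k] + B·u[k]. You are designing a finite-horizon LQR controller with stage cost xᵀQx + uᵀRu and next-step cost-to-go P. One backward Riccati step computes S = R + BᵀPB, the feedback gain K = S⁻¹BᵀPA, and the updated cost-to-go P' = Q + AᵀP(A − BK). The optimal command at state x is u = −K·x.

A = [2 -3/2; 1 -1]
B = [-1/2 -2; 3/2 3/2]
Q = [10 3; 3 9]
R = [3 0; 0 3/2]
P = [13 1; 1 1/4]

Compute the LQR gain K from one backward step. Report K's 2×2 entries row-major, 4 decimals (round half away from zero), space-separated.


BᵀP = [-5.0000 -0.1250; -24.5000 -1.6250]
S = R + BᵀPB = [3 0; 0 3/2] + [2.3125 9.8125; 9.8125 46.5625] = [5.3125 9.8125; 9.8125 48.0625]
BᵀPA = [-10.1250 7.6250; -50.6250 38.3750]
K = S⁻¹·BᵀPA = [0.0637 -0.0634; -1.0663 0.8114]
A−BK = [-0.1008 0.0911; 2.5040 -2.1220]
AᵀP(A−BK) = [2.9125 -2.3156; -2.3156 1.8466]
P' = Q + AᵀP(A−BK) = [12.9125 0.6844; 0.6844 10.8466]
tr(P') = 23.7591

0.0637 -0.0634 -1.0663 0.8114


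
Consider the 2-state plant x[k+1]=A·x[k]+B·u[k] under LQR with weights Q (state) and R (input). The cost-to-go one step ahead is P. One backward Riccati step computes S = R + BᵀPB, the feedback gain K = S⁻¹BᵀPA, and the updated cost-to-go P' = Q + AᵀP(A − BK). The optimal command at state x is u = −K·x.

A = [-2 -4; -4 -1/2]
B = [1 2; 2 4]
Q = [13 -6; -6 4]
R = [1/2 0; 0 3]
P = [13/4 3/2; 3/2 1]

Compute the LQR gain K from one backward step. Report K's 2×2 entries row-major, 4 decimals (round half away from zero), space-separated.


BᵀP = [6.2500 3.5000; 12.5000 7.0000]
S = R + BᵀPB = [1/2 0; 0 3] + [13.2500 26.5000; 26.5000 53.0000] = [13.7500 26.5000; 26.5000 56.0000]
BᵀPA = [-26.5000 -26.7500; -53.0000 -53.5000]
K = S⁻¹·BᵀPA = [-1.1734 -1.1845; -0.3911 -0.3948]
A−BK = [-0.0443 -2.0258; -0.0886 3.4483]
AᵀP(A−BK) = [1.1734 1.1845; 1.1845 5.4410]
P' = Q + AᵀP(A−BK) = [14.1734 -4.8155; -4.8155 9.4410]
tr(P') = 23.6144

-1.1734 -1.1845 -0.3911 -0.3948


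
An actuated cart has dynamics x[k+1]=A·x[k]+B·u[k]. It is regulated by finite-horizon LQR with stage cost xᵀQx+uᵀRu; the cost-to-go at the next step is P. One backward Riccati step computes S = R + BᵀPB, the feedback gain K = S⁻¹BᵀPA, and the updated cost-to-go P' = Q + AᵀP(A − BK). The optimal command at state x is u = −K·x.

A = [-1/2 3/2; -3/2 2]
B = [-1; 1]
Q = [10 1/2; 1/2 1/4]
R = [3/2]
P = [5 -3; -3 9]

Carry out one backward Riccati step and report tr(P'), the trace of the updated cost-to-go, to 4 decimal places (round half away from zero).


BᵀP = [-8.0000 12.0000]
S = R + BᵀPB = [3/2] + [20.0000] = [21.5000]
BᵀPA = [-14.0000 12.0000]
K = S⁻¹·BᵀPA = [-0.6512 0.5581]
A−BK = [-1.1512 2.0581; -0.8488 1.4419]
AᵀP(A−BK) = [7.8837 -13.1860; -13.1860 22.5523]
P' = Q + AᵀP(A−BK) = [17.8837 -12.6860; -12.6860 22.8023]
tr(P') = 40.6860

40.6860


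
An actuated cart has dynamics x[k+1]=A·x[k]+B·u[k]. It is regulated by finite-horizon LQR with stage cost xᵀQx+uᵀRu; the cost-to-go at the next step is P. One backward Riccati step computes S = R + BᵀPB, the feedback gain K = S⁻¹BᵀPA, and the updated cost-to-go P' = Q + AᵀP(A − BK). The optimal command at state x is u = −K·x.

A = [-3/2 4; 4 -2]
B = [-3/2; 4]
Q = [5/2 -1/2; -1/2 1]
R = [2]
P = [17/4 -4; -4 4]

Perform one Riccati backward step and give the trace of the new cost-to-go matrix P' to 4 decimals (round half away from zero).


BᵀP = [-22.3750 22.0000]
S = R + BᵀPB = [2] + [121.5625] = [123.5625]
BᵀPA = [121.5625 -133.5000]
K = S⁻¹·BᵀPA = [0.9838 -1.0804]
A−BK = [-0.0243 2.3794; 0.0647 2.3217]
AᵀP(A−BK) = [1.9676 -2.1608; -2.1608 3.7633]
P' = Q + AᵀP(A−BK) = [4.4676 -2.6608; -2.6608 4.7633]
tr(P') = 9.2309

9.2309


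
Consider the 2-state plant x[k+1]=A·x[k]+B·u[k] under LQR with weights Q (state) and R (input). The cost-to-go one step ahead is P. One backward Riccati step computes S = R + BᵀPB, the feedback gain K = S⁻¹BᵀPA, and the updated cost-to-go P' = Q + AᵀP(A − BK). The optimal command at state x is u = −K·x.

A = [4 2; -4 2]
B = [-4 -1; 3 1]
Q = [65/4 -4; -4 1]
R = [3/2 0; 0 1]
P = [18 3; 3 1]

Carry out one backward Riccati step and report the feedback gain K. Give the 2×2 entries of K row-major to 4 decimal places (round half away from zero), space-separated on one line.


-0.8471 -0.7059 -0.4471 0.2941

BᵀP = [-63.0000 -9.0000; -15.0000 -2.0000]
S = R + BᵀPB = [3/2 0; 0 1] + [225.0000 54.0000; 54.0000 13.0000] = [226.5000 54.0000; 54.0000 14.0000]
BᵀPA = [-216.0000 -144.0000; -52.0000 -34.0000]
K = S⁻¹·BᵀPA = [-0.8471 -0.7059; -0.4471 0.2941]
A−BK = [0.1647 -0.5294; -1.0118 3.8235]
AᵀP(A−BK) = [1.7882 -1.1765; -1.1765 8.3529]
P' = Q + AᵀP(A−BK) = [18.0382 -5.1765; -5.1765 9.3529]
tr(P') = 27.3912


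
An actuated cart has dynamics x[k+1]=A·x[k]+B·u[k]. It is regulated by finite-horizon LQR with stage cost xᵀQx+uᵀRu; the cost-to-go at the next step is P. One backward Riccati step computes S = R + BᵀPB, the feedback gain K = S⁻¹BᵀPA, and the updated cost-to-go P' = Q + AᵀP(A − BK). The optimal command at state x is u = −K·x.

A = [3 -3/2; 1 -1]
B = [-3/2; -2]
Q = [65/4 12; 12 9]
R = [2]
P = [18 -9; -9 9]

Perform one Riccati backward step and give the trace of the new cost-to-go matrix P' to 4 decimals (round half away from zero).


111.0255

BᵀP = [-9.0000 -4.5000]
S = R + BᵀPB = [2] + [22.5000] = [24.5000]
BᵀPA = [-31.5000 18.0000]
K = S⁻¹·BᵀPA = [-1.2857 0.7347]
A−BK = [1.0714 -0.3980; -1.5714 0.4694]
AᵀP(A−BK) = [76.5000 -26.3571; -26.3571 9.2755]
P' = Q + AᵀP(A−BK) = [92.7500 -14.3571; -14.3571 18.2755]
tr(P') = 111.0255


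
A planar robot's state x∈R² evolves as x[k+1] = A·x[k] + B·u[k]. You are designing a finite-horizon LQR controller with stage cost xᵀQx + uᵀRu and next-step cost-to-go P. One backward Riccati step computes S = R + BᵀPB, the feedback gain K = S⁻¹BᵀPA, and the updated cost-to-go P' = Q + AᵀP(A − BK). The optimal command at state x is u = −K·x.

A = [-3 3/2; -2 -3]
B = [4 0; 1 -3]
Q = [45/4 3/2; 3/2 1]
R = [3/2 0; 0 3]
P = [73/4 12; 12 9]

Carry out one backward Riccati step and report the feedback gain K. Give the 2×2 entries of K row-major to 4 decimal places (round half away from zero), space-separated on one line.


BᵀP = [85.0000 57.0000; -36.0000 -27.0000]
S = R + BᵀPB = [3/2 0; 0 3] + [397.0000 -171.0000; -171.0000 81.0000] = [398.5000 -171.0000; -171.0000 84.0000]
BᵀPA = [-369.0000 -43.5000; 162.0000 27.0000]
K = S⁻¹·BᵀPA = [-0.7782 0.2275; 0.3444 0.7845]
A−BK = [0.1127 0.5900; -0.1885 -0.8738]
AᵀP(A−BK) = [1.3060 0.7248; 0.7248 2.7758]
P' = Q + AᵀP(A−BK) = [12.5560 2.2248; 2.2248 3.7758]
tr(P') = 16.3318

-0.7782 0.2275 0.3444 0.7845


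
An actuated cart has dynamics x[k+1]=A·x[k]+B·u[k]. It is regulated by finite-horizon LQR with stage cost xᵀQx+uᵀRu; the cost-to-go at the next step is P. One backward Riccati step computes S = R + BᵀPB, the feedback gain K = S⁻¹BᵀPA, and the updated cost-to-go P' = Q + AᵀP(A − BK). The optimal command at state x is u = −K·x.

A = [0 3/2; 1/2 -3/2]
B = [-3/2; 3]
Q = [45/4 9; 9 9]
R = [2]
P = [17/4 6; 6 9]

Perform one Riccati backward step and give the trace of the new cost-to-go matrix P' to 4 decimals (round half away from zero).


20.8408

BᵀP = [11.6250 18.0000]
S = R + BᵀPB = [2] + [36.5625] = [38.5625]
BᵀPA = [9.0000 -9.5625]
K = S⁻¹·BᵀPA = [0.2334 -0.2480]
A−BK = [0.3501 1.1280; -0.2002 -0.7561]
AᵀP(A−BK) = [0.1495 -0.0182; -0.0182 0.4412]
P' = Q + AᵀP(A−BK) = [11.3995 8.9818; 8.9818 9.4412]
tr(P') = 20.8408


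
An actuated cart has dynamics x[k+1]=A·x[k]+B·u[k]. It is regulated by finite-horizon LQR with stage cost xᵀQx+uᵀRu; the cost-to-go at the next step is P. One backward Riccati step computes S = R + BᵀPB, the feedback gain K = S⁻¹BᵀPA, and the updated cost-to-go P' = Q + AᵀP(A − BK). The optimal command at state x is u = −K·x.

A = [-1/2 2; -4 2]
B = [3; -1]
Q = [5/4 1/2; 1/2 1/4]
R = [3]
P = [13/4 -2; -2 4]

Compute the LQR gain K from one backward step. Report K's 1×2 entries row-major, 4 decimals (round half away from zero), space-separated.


0.7073 0.0725

BᵀP = [11.7500 -10.0000]
S = R + BᵀPB = [3] + [45.2500] = [48.2500]
BᵀPA = [34.1250 3.5000]
K = S⁻¹·BᵀPA = [0.7073 0.0725]
A−BK = [-2.6218 1.7824; -3.2927 2.0725]
AᵀP(A−BK) = [32.6775 -19.7254; -19.7254 12.7461]
P' = Q + AᵀP(A−BK) = [33.9275 -19.2254; -19.2254 12.9961]
tr(P') = 46.9236


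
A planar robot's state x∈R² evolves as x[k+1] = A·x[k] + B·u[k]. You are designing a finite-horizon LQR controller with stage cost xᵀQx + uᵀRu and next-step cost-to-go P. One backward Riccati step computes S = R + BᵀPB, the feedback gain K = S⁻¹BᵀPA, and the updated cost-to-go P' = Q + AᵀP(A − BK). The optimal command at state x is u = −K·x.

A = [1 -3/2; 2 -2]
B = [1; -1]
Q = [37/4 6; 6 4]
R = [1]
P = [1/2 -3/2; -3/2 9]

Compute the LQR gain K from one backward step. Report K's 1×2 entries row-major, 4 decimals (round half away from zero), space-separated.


BᵀP = [2.0000 -10.5000]
S = R + BᵀPB = [1] + [12.5000] = [13.5000]
BᵀPA = [-19.0000 18.0000]
K = S⁻¹·BᵀPA = [-1.4074 1.3333]
A−BK = [2.4074 -2.8333; 0.5926 -0.6667]
AᵀP(A−BK) = [3.7593 -3.9167; -3.9167 4.1250]
P' = Q + AᵀP(A−BK) = [13.0093 2.0833; 2.0833 8.1250]
tr(P') = 21.1343

-1.4074 1.3333


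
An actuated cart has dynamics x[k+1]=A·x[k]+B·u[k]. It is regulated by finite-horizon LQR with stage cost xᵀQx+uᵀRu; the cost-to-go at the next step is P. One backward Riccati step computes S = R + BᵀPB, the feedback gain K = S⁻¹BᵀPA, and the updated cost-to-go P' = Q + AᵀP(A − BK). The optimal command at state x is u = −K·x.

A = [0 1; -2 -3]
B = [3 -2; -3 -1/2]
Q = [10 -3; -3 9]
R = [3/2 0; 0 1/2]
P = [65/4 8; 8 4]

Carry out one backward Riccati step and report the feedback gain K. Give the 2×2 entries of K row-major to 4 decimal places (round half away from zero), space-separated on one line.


0.0904 0.2166 0.4972 0.3578

BᵀP = [24.7500 12.0000; -36.5000 -18.0000]
S = R + BᵀPB = [3/2 0; 0 1/2] + [38.2500 -55.5000; -55.5000 82.0000] = [39.7500 -55.5000; -55.5000 82.5000]
BᵀPA = [-24.0000 -11.2500; 36.0000 17.5000]
K = S⁻¹·BᵀPA = [0.0904 0.2166; 0.4972 0.3578]
A−BK = [0.7232 1.0659; -1.4802 -2.1714]
AᵀP(A−BK) = [0.2712 0.3164; 0.3164 0.4247]
P' = Q + AᵀP(A−BK) = [10.2712 -2.6836; -2.6836 9.4247]
tr(P') = 19.6959


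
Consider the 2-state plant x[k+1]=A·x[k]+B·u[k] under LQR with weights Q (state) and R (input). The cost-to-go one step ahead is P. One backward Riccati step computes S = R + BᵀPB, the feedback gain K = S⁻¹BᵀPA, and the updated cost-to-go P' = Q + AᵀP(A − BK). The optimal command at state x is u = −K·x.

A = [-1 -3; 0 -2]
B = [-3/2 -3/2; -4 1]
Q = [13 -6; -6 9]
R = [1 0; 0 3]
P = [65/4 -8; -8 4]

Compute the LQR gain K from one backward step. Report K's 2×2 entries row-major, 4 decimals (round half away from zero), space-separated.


-0.1118 0.0027 0.4536 0.9645

BᵀP = [7.6250 -4.0000; -32.3750 16.0000]
S = R + BᵀPB = [1 0; 0 3] + [4.5625 -15.4375; -15.4375 64.5625] = [5.5625 -15.4375; -15.4375 67.5625]
BᵀPA = [-7.6250 -14.8750; 32.3750 65.1250]
K = S⁻¹·BᵀPA = [-0.1118 0.0027; 0.4536 0.9645]
A−BK = [-0.4873 -1.5491; -0.9009 -2.9536]
AᵀP(A−BK) = [0.7109 1.5436; 1.5436 3.4745]
P' = Q + AᵀP(A−BK) = [13.7109 -4.4564; -4.4564 12.4745]
tr(P') = 26.1855


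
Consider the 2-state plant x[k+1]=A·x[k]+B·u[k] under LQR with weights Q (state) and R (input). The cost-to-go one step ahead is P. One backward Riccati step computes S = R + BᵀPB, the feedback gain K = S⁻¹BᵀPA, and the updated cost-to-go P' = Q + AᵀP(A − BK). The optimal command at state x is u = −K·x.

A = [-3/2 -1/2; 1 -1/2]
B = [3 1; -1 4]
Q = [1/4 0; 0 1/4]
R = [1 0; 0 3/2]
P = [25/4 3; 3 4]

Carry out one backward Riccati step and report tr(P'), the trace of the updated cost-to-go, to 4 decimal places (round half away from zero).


BᵀP = [15.7500 5.0000; 18.2500 19.0000]
S = R + BᵀPB = [1 0; 0 3/2] + [42.2500 35.7500; 35.7500 94.2500] = [43.2500 35.7500; 35.7500 95.7500]
BᵀPA = [-18.6250 -10.3750; -8.3750 -18.6250]
K = S⁻¹·BᵀPA = [-0.5183 -0.1144; 0.1060 -0.1518]
A−BK = [-0.0512 -0.0050; 0.0575 -0.0072]
AᵀP(A−BK) = [0.2974 0.0353; 0.0353 0.0482]
P' = Q + AᵀP(A−BK) = [0.5474 0.0353; 0.0353 0.2982]
tr(P') = 0.8457

0.8457


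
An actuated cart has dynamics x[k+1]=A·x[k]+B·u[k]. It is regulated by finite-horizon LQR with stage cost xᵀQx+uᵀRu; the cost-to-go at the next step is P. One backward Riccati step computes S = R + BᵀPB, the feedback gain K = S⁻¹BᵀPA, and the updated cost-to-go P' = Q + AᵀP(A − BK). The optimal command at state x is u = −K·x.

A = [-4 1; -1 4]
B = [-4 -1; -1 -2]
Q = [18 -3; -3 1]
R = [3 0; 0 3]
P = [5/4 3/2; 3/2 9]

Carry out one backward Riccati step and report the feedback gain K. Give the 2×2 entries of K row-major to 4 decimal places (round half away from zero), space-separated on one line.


BᵀP = [-6.5000 -15.0000; -4.2500 -19.5000]
S = R + BᵀPB = [3 0; 0 3] + [41.0000 36.5000; 36.5000 43.2500] = [44.0000 36.5000; 36.5000 46.2500]
BᵀPA = [41.0000 -66.5000; 36.5000 -82.2500]
K = S⁻¹·BᵀPA = [0.8026 -0.1046; 0.1558 -1.6958]
A−BK = [-0.6339 -1.1142; 0.1142 0.5037]
AᵀP(A−BK) = [2.4077 -0.3138; -0.3138 10.8122]
P' = Q + AᵀP(A−BK) = [20.4077 -3.3138; -3.3138 11.8122]
tr(P') = 32.2199

0.8026 -0.1046 0.1558 -1.6958


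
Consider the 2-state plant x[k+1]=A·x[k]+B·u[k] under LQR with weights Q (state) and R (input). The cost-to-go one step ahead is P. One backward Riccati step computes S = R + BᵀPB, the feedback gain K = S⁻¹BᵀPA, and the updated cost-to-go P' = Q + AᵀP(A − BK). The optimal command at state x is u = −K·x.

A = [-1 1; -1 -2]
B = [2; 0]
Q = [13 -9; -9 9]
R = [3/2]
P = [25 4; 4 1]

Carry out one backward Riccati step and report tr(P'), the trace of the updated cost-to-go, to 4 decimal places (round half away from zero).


BᵀP = [50.0000 8.0000]
S = R + BᵀPB = [3/2] + [100.0000] = [101.5000]
BᵀPA = [-58.0000 34.0000]
K = S⁻¹·BᵀPA = [-0.5714 0.3350]
A−BK = [0.1429 0.3300; -1.0000 -2.0000]
AᵀP(A−BK) = [0.8571 0.4286; 0.4286 1.6108]
P' = Q + AᵀP(A−BK) = [13.8571 -8.5714; -8.5714 10.6108]
tr(P') = 24.4680

24.4680


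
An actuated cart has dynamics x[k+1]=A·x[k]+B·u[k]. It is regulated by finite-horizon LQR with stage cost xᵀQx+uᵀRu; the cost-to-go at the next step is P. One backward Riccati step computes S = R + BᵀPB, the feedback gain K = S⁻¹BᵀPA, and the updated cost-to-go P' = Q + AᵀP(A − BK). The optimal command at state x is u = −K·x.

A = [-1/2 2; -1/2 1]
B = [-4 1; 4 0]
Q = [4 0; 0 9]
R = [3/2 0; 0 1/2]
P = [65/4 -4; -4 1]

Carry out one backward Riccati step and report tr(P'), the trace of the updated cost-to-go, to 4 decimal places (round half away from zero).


13.2583

BᵀP = [-81.0000 20.0000; 16.2500 -4.0000]
S = R + BᵀPB = [3/2 0; 0 1/2] + [404.0000 -81.0000; -81.0000 16.2500] = [405.5000 -81.0000; -81.0000 16.7500]
BᵀPA = [30.5000 -142.0000; -6.1250 28.5000]
K = S⁻¹·BᵀPA = [0.0638 -0.3029; -0.0571 0.2369]
A−BK = [-0.1877 0.5516; -0.7553 2.2115]
AᵀP(A−BK) = [0.0166 -0.0617; -0.0617 0.2418]
P' = Q + AᵀP(A−BK) = [4.0166 -0.0617; -0.0617 9.2418]
tr(P') = 13.2583


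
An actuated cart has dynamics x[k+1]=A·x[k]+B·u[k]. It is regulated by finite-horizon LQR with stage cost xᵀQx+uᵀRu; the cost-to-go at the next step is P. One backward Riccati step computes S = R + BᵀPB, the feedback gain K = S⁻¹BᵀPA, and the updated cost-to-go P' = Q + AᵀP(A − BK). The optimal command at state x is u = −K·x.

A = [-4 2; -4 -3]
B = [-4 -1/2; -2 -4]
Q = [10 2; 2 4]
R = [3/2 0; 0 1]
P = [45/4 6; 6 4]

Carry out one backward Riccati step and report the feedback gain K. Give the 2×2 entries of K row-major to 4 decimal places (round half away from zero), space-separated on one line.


BᵀP = [-57.0000 -32.0000; -29.6250 -19.0000]
S = R + BᵀPB = [3/2 0; 0 1] + [292.0000 156.5000; 156.5000 90.8125] = [293.5000 156.5000; 156.5000 91.8125]
BᵀPA = [356.0000 -18.0000; 194.5000 -2.2500]
K = S⁻¹·BᵀPA = [0.9150 -0.5298; 0.5588 0.8786]
A−BK = [-0.0607 0.3201; 0.0652 -0.5453]
AᵀP(A−BK) = [1.5790 -0.2731; -0.2731 1.4404]
P' = Q + AᵀP(A−BK) = [11.5790 1.7269; 1.7269 5.4404]
tr(P') = 17.0194

0.9150 -0.5298 0.5588 0.8786


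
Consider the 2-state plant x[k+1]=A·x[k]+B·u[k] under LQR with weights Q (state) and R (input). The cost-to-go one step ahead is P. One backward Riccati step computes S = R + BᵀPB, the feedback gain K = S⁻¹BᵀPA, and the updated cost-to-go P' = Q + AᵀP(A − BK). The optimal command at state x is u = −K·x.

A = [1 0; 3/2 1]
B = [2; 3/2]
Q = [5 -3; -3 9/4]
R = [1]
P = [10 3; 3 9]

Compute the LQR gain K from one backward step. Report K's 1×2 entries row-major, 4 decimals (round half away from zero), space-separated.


0.6782 0.2461

BᵀP = [24.5000 19.5000]
S = R + BᵀPB = [1] + [78.2500] = [79.2500]
BᵀPA = [53.7500 19.5000]
K = S⁻¹·BᵀPA = [0.6782 0.2461]
A−BK = [-0.3565 -0.4921; 0.4826 0.6309]
AᵀP(A−BK) = [2.7950 3.2744; 3.2744 4.2019]
P' = Q + AᵀP(A−BK) = [7.7950 0.2744; 0.2744 6.4519]
tr(P') = 14.2468


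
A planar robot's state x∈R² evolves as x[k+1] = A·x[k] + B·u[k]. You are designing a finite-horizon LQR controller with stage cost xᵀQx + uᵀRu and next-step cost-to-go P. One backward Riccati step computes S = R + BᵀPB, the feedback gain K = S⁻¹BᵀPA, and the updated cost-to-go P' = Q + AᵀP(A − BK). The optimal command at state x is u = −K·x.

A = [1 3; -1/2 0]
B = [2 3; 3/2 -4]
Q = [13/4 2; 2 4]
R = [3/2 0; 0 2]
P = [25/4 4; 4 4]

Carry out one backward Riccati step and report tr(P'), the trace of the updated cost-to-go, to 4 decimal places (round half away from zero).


8.9686

BᵀP = [18.5000 14.0000; 2.7500 -4.0000]
S = R + BᵀPB = [3/2 0; 0 2] + [58.0000 -0.5000; -0.5000 24.2500] = [59.5000 -0.5000; -0.5000 26.2500]
BᵀPA = [11.5000 55.5000; 4.7500 8.2500]
K = S⁻¹·BᵀPA = [0.1948 0.9356; 0.1847 0.3321]
A−BK = [0.0564 0.1326; -0.0536 -0.0749]
AᵀP(A−BK) = [0.1323 0.4135; 0.4135 1.5863]
P' = Q + AᵀP(A−BK) = [3.3823 2.4135; 2.4135 5.5863]
tr(P') = 8.9686


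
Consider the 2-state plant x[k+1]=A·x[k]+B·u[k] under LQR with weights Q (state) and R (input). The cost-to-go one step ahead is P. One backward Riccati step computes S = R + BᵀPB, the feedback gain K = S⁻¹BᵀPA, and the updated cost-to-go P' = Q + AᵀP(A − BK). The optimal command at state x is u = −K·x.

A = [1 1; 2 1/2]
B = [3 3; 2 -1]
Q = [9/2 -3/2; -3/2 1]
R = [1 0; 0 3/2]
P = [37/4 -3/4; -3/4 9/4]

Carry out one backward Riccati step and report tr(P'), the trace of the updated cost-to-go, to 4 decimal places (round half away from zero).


6.3881

BᵀP = [26.2500 2.2500; 28.5000 -4.5000]
S = R + BᵀPB = [1 0; 0 3/2] + [83.2500 76.5000; 76.5000 90.0000] = [84.2500 76.5000; 76.5000 91.5000]
BᵀPA = [30.7500 27.3750; 19.5000 26.2500]
K = S⁻¹·BᵀPA = [0.7120 0.2675; -0.3821 0.0632]
A−BK = [0.0105 0.0078; 0.1939 0.0282]
AᵀP(A−BK) = [0.8085 0.1659; 0.1659 0.0796]
P' = Q + AᵀP(A−BK) = [5.3085 -1.3341; -1.3341 1.0796]
tr(P') = 6.3881


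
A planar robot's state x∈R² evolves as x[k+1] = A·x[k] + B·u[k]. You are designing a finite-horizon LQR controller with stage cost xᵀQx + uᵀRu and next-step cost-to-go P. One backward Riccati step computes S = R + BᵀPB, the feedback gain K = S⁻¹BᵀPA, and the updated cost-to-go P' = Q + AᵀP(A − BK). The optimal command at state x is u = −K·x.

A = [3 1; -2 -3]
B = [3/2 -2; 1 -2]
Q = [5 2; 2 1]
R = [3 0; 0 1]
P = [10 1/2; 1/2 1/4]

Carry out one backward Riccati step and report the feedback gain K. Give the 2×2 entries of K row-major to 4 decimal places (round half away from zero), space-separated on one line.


0.4073 0.1854 -1.0122 -0.2257

BᵀP = [15.5000 1.0000; -21.0000 -1.5000]
S = R + BᵀPB = [3 0; 0 1] + [24.2500 -33.0000; -33.0000 45.0000] = [27.2500 -33.0000; -33.0000 46.0000]
BᵀPA = [44.5000 12.5000; -60.0000 -16.5000]
K = S⁻¹·BᵀPA = [0.4073 0.1854; -1.0122 -0.2257]
A−BK = [0.3647 0.2705; -4.4316 -3.6368]
AᵀP(A−BK) = [6.1459 4.2082; 4.2082 3.2086]
P' = Q + AᵀP(A−BK) = [11.1459 6.2082; 6.2082 4.2086]
tr(P') = 15.3545


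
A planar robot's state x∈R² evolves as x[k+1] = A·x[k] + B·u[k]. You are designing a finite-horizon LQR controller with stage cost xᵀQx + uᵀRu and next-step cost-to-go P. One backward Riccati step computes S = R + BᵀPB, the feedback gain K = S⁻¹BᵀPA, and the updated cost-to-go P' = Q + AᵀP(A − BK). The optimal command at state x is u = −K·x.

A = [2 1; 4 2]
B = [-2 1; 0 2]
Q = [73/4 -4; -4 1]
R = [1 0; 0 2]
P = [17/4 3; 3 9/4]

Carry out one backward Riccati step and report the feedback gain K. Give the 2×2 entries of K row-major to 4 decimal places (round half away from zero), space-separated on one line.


-1.1673 -0.5836 0.9751 0.4875

BᵀP = [-8.5000 -6.0000; 10.2500 7.5000]
S = R + BᵀPB = [1 0; 0 2] + [17.0000 -20.5000; -20.5000 25.2500] = [18.0000 -20.5000; -20.5000 27.2500]
BᵀPA = [-41.0000 -20.5000; 50.5000 25.2500]
K = S⁻¹·BᵀPA = [-1.1673 -0.5836; 0.9751 0.4875]
A−BK = [-1.3096 -0.6548; 2.0498 1.0249]
AᵀP(A−BK) = [3.9004 1.9502; 1.9502 0.9751]
P' = Q + AᵀP(A−BK) = [22.1504 -2.0498; -2.0498 1.9751]
tr(P') = 24.1254


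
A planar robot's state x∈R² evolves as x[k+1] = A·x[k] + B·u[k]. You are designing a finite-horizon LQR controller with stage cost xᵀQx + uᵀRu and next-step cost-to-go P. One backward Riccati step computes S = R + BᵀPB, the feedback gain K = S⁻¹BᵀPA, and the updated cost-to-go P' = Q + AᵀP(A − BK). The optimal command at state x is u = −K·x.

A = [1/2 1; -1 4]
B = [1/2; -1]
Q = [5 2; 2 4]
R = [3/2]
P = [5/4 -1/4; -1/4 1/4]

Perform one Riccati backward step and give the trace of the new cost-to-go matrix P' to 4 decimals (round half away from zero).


12.6081

BᵀP = [0.8750 -0.3750]
S = R + BᵀPB = [3/2] + [0.8125] = [2.3125]
BᵀPA = [0.8125 -0.6250]
K = S⁻¹·BᵀPA = [0.3514 -0.2703]
A−BK = [0.3243 1.1351; -0.6486 3.7297]
AᵀP(A−BK) = [0.5270 -0.4054; -0.4054 3.0811]
P' = Q + AᵀP(A−BK) = [5.5270 1.5946; 1.5946 7.0811]
tr(P') = 12.6081


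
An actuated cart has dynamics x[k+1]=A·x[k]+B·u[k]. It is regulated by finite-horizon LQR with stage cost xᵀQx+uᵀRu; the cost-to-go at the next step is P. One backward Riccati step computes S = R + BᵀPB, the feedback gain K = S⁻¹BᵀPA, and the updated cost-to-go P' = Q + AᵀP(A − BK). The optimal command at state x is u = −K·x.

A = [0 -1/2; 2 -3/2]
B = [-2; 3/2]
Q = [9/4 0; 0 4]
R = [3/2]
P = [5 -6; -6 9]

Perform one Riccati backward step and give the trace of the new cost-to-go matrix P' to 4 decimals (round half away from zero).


10.6656

BᵀP = [-19.0000 25.5000]
S = R + BᵀPB = [3/2] + [76.2500] = [77.7500]
BᵀPA = [51.0000 -28.7500]
K = S⁻¹·BᵀPA = [0.6559 -0.3698]
A−BK = [1.3119 -1.2395; 1.0161 -0.9453]
AᵀP(A−BK) = [2.5466 -2.1415; -2.1415 1.8690]
P' = Q + AᵀP(A−BK) = [4.7966 -2.1415; -2.1415 5.8690]
tr(P') = 10.6656


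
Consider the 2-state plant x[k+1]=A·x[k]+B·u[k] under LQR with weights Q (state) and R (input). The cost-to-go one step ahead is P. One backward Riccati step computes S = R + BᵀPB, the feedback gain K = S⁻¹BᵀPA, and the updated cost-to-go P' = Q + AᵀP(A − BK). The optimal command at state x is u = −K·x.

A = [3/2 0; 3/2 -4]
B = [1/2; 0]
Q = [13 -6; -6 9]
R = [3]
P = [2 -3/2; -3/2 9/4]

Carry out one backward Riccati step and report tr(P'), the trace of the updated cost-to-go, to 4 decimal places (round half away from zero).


BᵀP = [1.0000 -0.7500]
S = R + BᵀPB = [3] + [0.5000] = [3.5000]
BᵀPA = [0.3750 3.0000]
K = S⁻¹·BᵀPA = [0.1071 0.8571]
A−BK = [1.4464 -0.4286; 1.5000 -4.0000]
AᵀP(A−BK) = [2.7723 -4.8214; -4.8214 33.4286]
P' = Q + AᵀP(A−BK) = [15.7723 -10.8214; -10.8214 42.4286]
tr(P') = 58.2009

58.2009


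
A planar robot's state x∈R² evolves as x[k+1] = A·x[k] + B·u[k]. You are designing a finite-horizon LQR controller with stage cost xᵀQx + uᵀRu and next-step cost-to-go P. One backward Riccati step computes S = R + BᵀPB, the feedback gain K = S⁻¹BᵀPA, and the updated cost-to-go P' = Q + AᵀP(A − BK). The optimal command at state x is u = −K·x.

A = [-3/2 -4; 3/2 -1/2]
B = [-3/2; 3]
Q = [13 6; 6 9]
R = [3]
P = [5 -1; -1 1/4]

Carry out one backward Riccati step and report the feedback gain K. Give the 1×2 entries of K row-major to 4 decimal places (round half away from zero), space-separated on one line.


BᵀP = [-10.5000 2.2500]
S = R + BᵀPB = [3] + [22.5000] = [25.5000]
BᵀPA = [19.1250 40.8750]
K = S⁻¹·BᵀPA = [0.7500 1.6029]
A−BK = [-0.3750 -1.5956; -0.7500 -5.3088]
AᵀP(A−BK) = [1.9688 4.4063; 4.4063 10.5423]
P' = Q + AᵀP(A−BK) = [14.9688 10.4063; 10.4063 19.5423]
tr(P') = 34.5110

0.7500 1.6029


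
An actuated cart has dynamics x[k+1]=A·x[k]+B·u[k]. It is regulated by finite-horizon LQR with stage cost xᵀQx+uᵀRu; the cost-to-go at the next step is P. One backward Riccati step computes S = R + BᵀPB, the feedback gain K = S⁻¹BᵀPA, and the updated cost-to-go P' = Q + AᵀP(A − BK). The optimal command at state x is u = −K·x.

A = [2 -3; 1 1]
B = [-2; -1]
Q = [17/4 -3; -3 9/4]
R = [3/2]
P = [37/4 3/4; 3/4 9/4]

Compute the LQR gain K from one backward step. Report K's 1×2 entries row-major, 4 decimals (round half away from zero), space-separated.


BᵀP = [-19.2500 -3.7500]
S = R + BᵀPB = [3/2] + [42.2500] = [43.7500]
BᵀPA = [-42.2500 54.0000]
K = S⁻¹·BᵀPA = [-0.9657 1.2343]
A−BK = [0.0686 -0.5314; 0.0343 2.2343]
AᵀP(A−BK) = [1.4486 -1.8514; -1.8514 14.3486]
P' = Q + AᵀP(A−BK) = [5.6986 -4.8514; -4.8514 16.5986]
tr(P') = 22.2971

-0.9657 1.2343


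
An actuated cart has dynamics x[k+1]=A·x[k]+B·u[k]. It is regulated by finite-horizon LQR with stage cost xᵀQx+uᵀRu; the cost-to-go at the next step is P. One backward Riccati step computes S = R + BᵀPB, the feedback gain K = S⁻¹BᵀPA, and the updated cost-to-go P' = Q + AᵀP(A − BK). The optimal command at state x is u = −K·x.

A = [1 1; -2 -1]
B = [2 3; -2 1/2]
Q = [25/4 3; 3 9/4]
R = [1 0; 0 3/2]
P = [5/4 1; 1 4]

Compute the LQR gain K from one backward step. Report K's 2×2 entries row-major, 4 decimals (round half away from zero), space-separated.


BᵀP = [0.5000 -6.0000; 4.2500 5.0000]
S = R + BᵀPB = [1 0; 0 3/2] + [13.0000 -1.5000; -1.5000 15.2500] = [14.0000 -1.5000; -1.5000 16.7500]
BᵀPA = [12.5000 6.5000; -5.7500 -0.7500]
K = S⁻¹·BᵀPA = [0.8644 0.4639; -0.2659 -0.0032]
A−BK = [0.0689 0.0818; -0.1383 -0.0705]
AᵀP(A−BK) = [0.9166 0.4322; 0.4322 0.2320]
P' = Q + AᵀP(A−BK) = [7.1666 3.4322; 3.4322 2.4820]
tr(P') = 9.6485

0.8644 0.4639 -0.2659 -0.0032


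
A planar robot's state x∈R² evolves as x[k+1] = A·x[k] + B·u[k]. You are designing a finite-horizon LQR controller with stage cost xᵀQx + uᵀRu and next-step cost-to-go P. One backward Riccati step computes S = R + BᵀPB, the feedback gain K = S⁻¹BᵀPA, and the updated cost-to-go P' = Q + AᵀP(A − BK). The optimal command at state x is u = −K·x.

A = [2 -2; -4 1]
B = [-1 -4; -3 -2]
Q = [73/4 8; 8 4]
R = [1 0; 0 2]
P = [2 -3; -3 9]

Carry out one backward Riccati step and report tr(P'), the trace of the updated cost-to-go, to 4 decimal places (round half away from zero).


29.2044

BᵀP = [7.0000 -24.0000; -2.0000 -6.0000]
S = R + BᵀPB = [1 0; 0 2] + [65.0000 20.0000; 20.0000 20.0000] = [66.0000 20.0000; 20.0000 22.0000]
BᵀPA = [110.0000 -38.0000; 20.0000 -2.0000]
K = S⁻¹·BᵀPA = [1.9202 -0.7567; -0.8365 0.5970]
A−BK = [0.5741 -0.3688; 0.0875 -0.0760]
AᵀP(A−BK) = [5.5133 -2.7072; -2.7072 1.4411]
P' = Q + AᵀP(A−BK) = [23.7633 5.2928; 5.2928 5.4411]
tr(P') = 29.2044


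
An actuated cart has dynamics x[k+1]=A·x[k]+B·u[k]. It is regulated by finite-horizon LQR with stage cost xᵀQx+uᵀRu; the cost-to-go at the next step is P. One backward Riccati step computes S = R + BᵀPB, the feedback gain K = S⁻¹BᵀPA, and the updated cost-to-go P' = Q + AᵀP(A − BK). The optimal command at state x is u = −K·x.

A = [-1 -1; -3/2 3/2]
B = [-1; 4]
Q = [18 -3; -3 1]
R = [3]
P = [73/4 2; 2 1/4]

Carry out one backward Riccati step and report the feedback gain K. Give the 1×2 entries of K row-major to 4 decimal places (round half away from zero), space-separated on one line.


1.2703 0.9459

BᵀP = [-10.2500 -1.0000]
S = R + BᵀPB = [3] + [6.2500] = [9.2500]
BᵀPA = [11.7500 8.7500]
K = S⁻¹·BᵀPA = [1.2703 0.9459]
A−BK = [0.2703 -0.0541; -6.5811 -2.2838]
AᵀP(A−BK) = [9.8868 6.5726; 6.5726 4.5355]
P' = Q + AᵀP(A−BK) = [27.8868 3.5726; 3.5726 5.5355]
tr(P') = 33.4223


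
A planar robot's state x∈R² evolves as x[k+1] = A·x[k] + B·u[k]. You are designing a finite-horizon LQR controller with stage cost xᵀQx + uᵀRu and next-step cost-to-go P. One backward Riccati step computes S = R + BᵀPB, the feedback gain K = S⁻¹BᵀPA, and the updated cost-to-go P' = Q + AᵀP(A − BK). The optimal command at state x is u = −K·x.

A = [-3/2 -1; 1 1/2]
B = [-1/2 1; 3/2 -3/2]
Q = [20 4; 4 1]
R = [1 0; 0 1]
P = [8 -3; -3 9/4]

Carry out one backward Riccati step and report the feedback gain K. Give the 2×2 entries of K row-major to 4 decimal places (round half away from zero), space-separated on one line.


BᵀP = [-8.5000 4.8750; 12.5000 -6.3750]
S = R + BᵀPB = [1 0; 0 1] + [11.5625 -15.8125; -15.8125 22.0625] = [12.5625 -15.8125; -15.8125 23.0625]
BᵀPA = [17.6250 10.9375; -25.1250 -15.6875]
K = S⁻¹·BᵀPA = [0.2315 0.1055; -0.9307 -0.6079]
A−BK = [-0.4535 -0.3394; -0.7433 -0.5701]
AᵀP(A−BK) = [1.7858 1.2425; 1.2425 0.8724]
P' = Q + AᵀP(A−BK) = [21.7858 5.2425; 5.2425 1.8724]
tr(P') = 23.6583

0.2315 0.1055 -0.9307 -0.6079
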